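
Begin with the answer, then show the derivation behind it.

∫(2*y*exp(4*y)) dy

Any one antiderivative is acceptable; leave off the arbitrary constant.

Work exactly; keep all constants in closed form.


The answer is y*exp(4*y)/2 - exp(4*y)/8.
Step 1. Integrate ∫(2*y*exp(4*y)) dy by parts with u = y, dv = (2*exp(4*y)) dy, so v = exp(4*y)/2: now y*exp(4*y)/2 + ∫(-exp(4*y)/2) dy.
Step 2. Evaluate the standard form: now y*exp(4*y)/2 - exp(4*y)/8.
Answer: y*exp(4*y)/2 - exp(4*y)/8.


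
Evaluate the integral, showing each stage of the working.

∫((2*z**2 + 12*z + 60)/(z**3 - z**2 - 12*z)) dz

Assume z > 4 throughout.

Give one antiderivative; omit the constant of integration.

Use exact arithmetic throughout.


Step 1. Decompose ∫((2*z**2 + 12*z + 60)/(z**3 - z**2 - 12*z)) dz by partial fractions, (2*z**2 + 12*z + 60)/(z**3 - z**2 - 12*z) = 2/(z + 3) + 5/(z - 4) - 5/z: now ∫(-5/z) dz + ∫(5/(z - 4)) dz + ∫(2/(z + 3)) dz.
Step 2. Evaluate the standard form [assuming z > -3]: now 2*log(z + 3) + ∫(-5/z) dz + ∫(5/(z - 4)) dz.
Step 3. Evaluate the standard form [assuming z > 0]: now -5*log(z) + 2*log(z + 3) + ∫(5/(z - 4)) dz.
Step 4. Evaluate the standard form [assuming z > 4]: now -5*log(z) + 5*log(z - 4) + 2*log(z + 3).
Answer: -5*log(z) + 5*log(z - 4) + 2*log(z + 3).


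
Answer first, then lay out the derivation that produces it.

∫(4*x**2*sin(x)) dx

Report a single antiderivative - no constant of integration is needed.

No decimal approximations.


The answer is -4*x**2*cos(x) + 8*x*sin(x) + 8*cos(x).
Step 1. Integrate ∫(4*x**2*sin(x)) dx by parts with u = x**2, dv = (4*sin(x)) dx, so v = -4*cos(x): now -4*x**2*cos(x) + ∫(8*x*cos(x)) dx.
Step 2. Integrate ∫(8*x*cos(x)) dx by parts with u = x, dv = (8*cos(x)) dx, so v = 8*sin(x): now -4*x**2*cos(x) + 8*x*sin(x) + ∫(-8*sin(x)) dx.
Step 3. Evaluate the standard form: now -4*x**2*cos(x) + 8*x*sin(x) + 8*cos(x).
Answer: -4*x**2*cos(x) + 8*x*sin(x) + 8*cos(x).


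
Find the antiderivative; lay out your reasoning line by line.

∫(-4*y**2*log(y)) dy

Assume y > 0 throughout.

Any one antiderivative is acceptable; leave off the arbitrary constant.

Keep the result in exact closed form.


Step 1. Integrate ∫(-4*y**2*log(y)) dy by parts with u = log(y), dv = (-4*y**2) dy, so v = -4*y**3/3 [assuming y > 0]: now -4*y**3*log(y)/3 + ∫(4*y**2/3) dy.
Step 2. Evaluate the standard form: now -4*y**3*log(y)/3 + 4*y**3/9.
Answer: -4*y**3*log(y)/3 + 4*y**3/9.


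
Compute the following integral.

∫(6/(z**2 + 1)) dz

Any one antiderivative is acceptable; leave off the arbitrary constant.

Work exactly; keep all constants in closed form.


Answer: 6*atan(z).


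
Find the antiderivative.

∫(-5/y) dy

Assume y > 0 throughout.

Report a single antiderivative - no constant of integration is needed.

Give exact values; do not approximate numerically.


Answer: -5*log(y).


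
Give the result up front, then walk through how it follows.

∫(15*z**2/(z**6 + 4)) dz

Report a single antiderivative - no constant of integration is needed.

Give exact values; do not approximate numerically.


The answer is 5*atan(z**3/2)/2.
Step 1. Substitute u = z**3, turning ∫(15*z**2/(z**6 + 4)) dz into ∫(5/(u**2 + 4)) du: now ∫(5/(u**2 + 4)) du.
Step 2. Evaluate the standard form: now 5*atan(u/2)/2.
Step 3. Substitute back u = z**3: now 5*atan(z**3/2)/2.
Answer: 5*atan(z**3/2)/2.


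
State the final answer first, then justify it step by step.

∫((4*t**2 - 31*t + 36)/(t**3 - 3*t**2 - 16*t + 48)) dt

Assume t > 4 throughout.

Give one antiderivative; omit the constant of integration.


The answer is -3*log(t - 4) + 3*log(t - 3) + 4*log(t + 4).
Step 1. Decompose ∫((4*t**2 - 31*t + 36)/(t**3 - 3*t**2 - 16*t + 48)) dt by partial fractions, (4*t**2 - 31*t + 36)/(t**3 - 3*t**2 - 16*t + 48) = 4/(t + 4) + 3/(t - 3) - 3/(t - 4): now ∫(-3/(t - 4)) dt + ∫(3/(t - 3)) dt + ∫(4/(t + 4)) dt.
Step 2. Evaluate the standard form [assuming t > 4]: now -3*log(t - 4) + ∫(3/(t - 3)) dt + ∫(4/(t + 4)) dt.
Step 3. Evaluate the standard form [assuming t > -4]: now -3*log(t - 4) + 4*log(t + 4) + ∫(3/(t - 3)) dt.
Step 4. Evaluate the standard form [assuming t > 3]: now -3*log(t - 4) + 3*log(t - 3) + 4*log(t + 4).
Answer: -3*log(t - 4) + 3*log(t - 3) + 4*log(t + 4).


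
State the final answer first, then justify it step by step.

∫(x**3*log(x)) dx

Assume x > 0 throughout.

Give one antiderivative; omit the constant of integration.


The answer is x**4*log(x)/4 - x**4/16.
Step 1. Integrate ∫(x**3*log(x)) dx by parts with u = log(x), dv = (x**3) dx, so v = x**4/4 [assuming x > 0]: now x**4*log(x)/4 + ∫(-x**3/4) dx.
Step 2. Evaluate the standard form: now x**4*log(x)/4 - x**4/16.
Answer: x**4*log(x)/4 - x**4/16.


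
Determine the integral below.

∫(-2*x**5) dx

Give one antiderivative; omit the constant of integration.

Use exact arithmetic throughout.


Answer: -x**6/3.


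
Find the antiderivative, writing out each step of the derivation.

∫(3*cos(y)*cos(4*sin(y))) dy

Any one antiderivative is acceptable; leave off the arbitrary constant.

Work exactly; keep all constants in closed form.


Step 1. Substitute u = sin(y), turning ∫(3*cos(y)*cos(4*sin(y))) dy into ∫(3*cos(4*u)) du: now ∫(3*cos(4*u)) du.
Step 2. Evaluate the standard form: now 3*sin(4*u)/4.
Step 3. Substitute back u = sin(y): now 3*sin(4*sin(y))/4.
Answer: 3*sin(4*sin(y))/4.


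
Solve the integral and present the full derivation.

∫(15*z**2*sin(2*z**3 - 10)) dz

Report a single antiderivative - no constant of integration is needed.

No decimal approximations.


Step 1. Substitute u = z**3 - 5, turning ∫(15*z**2*sin(2*z**3 - 10)) dz into ∫(5*sin(2*u)) du: now ∫(5*sin(2*u)) du.
Step 2. Evaluate the standard form: now -5*cos(2*u)/2.
Step 3. Substitute back u = z**3 - 5: now -5*cos(2*z**3 - 10)/2.
Answer: -5*cos(2*z**3 - 10)/2.


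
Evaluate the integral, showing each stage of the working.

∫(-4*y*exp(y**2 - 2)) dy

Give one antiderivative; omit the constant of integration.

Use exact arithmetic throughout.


Step 1. Substitute u = y**2 - 2, turning ∫(-4*y*exp(y**2 - 2)) dy into ∫(-2*exp(u)) du: now ∫(-2*exp(u)) du.
Step 2. Evaluate the standard form: now -2*exp(u).
Step 3. Substitute back u = y**2 - 2: now -2*exp(y**2 - 2).
Answer: -2*exp(y**2 - 2).


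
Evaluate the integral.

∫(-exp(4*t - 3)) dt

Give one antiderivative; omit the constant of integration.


Answer: -exp(4*t - 3)/4.


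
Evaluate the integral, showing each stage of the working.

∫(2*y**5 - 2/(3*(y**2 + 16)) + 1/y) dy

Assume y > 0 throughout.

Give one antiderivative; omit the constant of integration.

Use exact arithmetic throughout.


Step 1. Rewrite: now ∫(1/y) dy + ∫(2*y**5) dy + ∫(-2/(3*(y**2 + 16))) dy.
Step 2. Evaluate the standard form [assuming y > 0]: now log(y) + ∫(2*y**5) dy + ∫(-2/(3*(y**2 + 16))) dy.
Step 3. Evaluate the standard form: now y**6/3 + log(y) + ∫(-2/(3*(y**2 + 16))) dy.
Step 4. Evaluate the standard form: now y**6/3 + log(y) - atan(y/4)/6.
Answer: y**6/3 + log(y) - atan(y/4)/6.


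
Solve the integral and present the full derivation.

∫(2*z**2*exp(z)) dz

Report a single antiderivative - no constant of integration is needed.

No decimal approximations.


Step 1. Integrate ∫(2*z**2*exp(z)) dz by parts with u = z**2, dv = (2*exp(z)) dz, so v = 2*exp(z): now 2*z**2*exp(z) + ∫(-4*z*exp(z)) dz.
Step 2. Integrate ∫(-4*z*exp(z)) dz by parts with u = z, dv = (-4*exp(z)) dz, so v = -4*exp(z): now 2*z**2*exp(z) - 4*z*exp(z) + ∫(4*exp(z)) dz.
Step 3. Evaluate the standard form: now 2*z**2*exp(z) - 4*z*exp(z) + 4*exp(z).
Answer: 2*z**2*exp(z) - 4*z*exp(z) + 4*exp(z).


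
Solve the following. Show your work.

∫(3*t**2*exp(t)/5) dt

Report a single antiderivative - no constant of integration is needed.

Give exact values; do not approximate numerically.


Step 1. Integrate ∫(3*t**2*exp(t)/5) dt by parts with u = t**2, dv = (3*exp(t)/5) dt, so v = 3*exp(t)/5: now 3*t**2*exp(t)/5 + ∫(-6*t*exp(t)/5) dt.
Step 2. Integrate ∫(-6*t*exp(t)/5) dt by parts with u = t, dv = (-6*exp(t)/5) dt, so v = -6*exp(t)/5: now 3*t**2*exp(t)/5 - 6*t*exp(t)/5 + ∫(6*exp(t)/5) dt.
Step 3. Evaluate the standard form: now 3*t**2*exp(t)/5 - 6*t*exp(t)/5 + 6*exp(t)/5.
Answer: 3*t**2*exp(t)/5 - 6*t*exp(t)/5 + 6*exp(t)/5.


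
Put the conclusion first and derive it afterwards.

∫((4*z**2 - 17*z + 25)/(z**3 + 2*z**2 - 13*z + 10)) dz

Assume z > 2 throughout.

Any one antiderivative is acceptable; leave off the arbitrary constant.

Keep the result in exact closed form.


The answer is log(z - 2) - 2*log(z - 1) + 5*log(z + 5).
Step 1. Decompose ∫((4*z**2 - 17*z + 25)/(z**3 + 2*z**2 - 13*z + 10)) dz by partial fractions, (4*z**2 - 17*z + 25)/(z**3 + 2*z**2 - 13*z + 10) = 5/(z + 5) - 2/(z - 1) + 1/(z - 2): now ∫(1/(z - 2)) dz + ∫(-2/(z - 1)) dz + ∫(5/(z + 5)) dz.
Step 2. Evaluate the standard form [assuming z > -5]: now 5*log(z + 5) + ∫(1/(z - 2)) dz + ∫(-2/(z - 1)) dz.
Step 3. Evaluate the standard form [assuming z > 1]: now -2*log(z - 1) + 5*log(z + 5) + ∫(1/(z - 2)) dz.
Step 4. Evaluate the standard form [assuming z > 2]: now log(z - 2) - 2*log(z - 1) + 5*log(z + 5).
Answer: log(z - 2) - 2*log(z - 1) + 5*log(z + 5).


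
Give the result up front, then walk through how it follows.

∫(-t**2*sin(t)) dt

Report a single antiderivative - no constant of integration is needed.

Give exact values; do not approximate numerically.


The answer is t**2*cos(t) - 2*t*sin(t) - 2*cos(t).
Step 1. Integrate ∫(-t**2*sin(t)) dt by parts with u = t**2, dv = (-sin(t)) dt, so v = cos(t): now t**2*cos(t) + ∫(-2*t*cos(t)) dt.
Step 2. Integrate ∫(-2*t*cos(t)) dt by parts with u = t, dv = (-2*cos(t)) dt, so v = -2*sin(t): now t**2*cos(t) - 2*t*sin(t) + ∫(2*sin(t)) dt.
Step 3. Evaluate the standard form: now t**2*cos(t) - 2*t*sin(t) - 2*cos(t).
Answer: t**2*cos(t) - 2*t*sin(t) - 2*cos(t).


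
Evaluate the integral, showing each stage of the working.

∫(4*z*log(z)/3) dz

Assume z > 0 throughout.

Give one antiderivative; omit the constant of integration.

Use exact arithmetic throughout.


Step 1. Integrate ∫(4*z*log(z)/3) dz by parts with u = log(z), dv = (4*z/3) dz, so v = 2*z**2/3 [assuming z > 0]: now 2*z**2*log(z)/3 + ∫(-2*z/3) dz.
Step 2. Evaluate the standard form: now 2*z**2*log(z)/3 - z**2/3.
Answer: 2*z**2*log(z)/3 - z**2/3.


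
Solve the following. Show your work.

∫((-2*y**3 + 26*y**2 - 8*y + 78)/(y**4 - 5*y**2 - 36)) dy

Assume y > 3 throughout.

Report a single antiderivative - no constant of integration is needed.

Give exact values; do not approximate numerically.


Step 1. Decompose ∫((-2*y**3 + 26*y**2 - 8*y + 78)/(y**4 - 5*y**2 - 36)) dy by partial fractions, (-2*y**3 + 26*y**2 - 8*y + 78)/(y**4 - 5*y**2 - 36) = 2/(y**2 + 4) - 5/(y + 3) + 3/(y - 3): now ∫(3/(y - 3)) dy + ∫(-5/(y + 3)) dy + ∫(2/(y**2 + 4)) dy.
Step 2. Evaluate the standard form [assuming y > -3]: now -5*log(y + 3) + ∫(3/(y - 3)) dy + ∫(2/(y**2 + 4)) dy.
Step 3. Evaluate the standard form [assuming y > 3]: now 3*log(y - 3) - 5*log(y + 3) + ∫(2/(y**2 + 4)) dy.
Step 4. Evaluate the standard form: now 3*log(y - 3) - 5*log(y + 3) + atan(y/2).
Answer: 3*log(y - 3) - 5*log(y + 3) + atan(y/2).


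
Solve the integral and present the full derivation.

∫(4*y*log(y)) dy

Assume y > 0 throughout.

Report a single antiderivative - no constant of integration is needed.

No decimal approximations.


Step 1. Integrate ∫(4*y*log(y)) dy by parts with u = log(y), dv = (4*y) dy, so v = 2*y**2 [assuming y > 0]: now 2*y**2*log(y) + ∫(-2*y) dy.
Step 2. Evaluate the standard form: now 2*y**2*log(y) - y**2.
Answer: 2*y**2*log(y) - y**2.


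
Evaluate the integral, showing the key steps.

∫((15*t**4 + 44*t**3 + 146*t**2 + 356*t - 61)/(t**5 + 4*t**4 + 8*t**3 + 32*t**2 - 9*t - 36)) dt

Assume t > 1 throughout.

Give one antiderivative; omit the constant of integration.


Step 1. Decompose ∫((15*t**4 + 44*t**3 + 146*t**2 + 356*t - 61)/(t**5 + 4*t**4 + 8*t**3 + 32*t**2 - 9*t - 36)) dt by partial fractions, (15*t**4 + 44*t**3 + 146*t**2 + 356*t - 61)/(t**5 + 4*t**4 + 8*t**3 + 32*t**2 - 9*t - 36) = 4/(t**2 + 9) + 5/(t + 4) + 5/(t + 1) + 5/(t - 1): now ∫(5/(t - 1)) dt + ∫(5/(t + 1)) dt + ∫(5/(t + 4)) dt + ∫(4/(t**2 + 9)) dt.
Step 2. Evaluate the standard form [assuming t > -4]: now 5*log(t + 4) + ∫(5/(t - 1)) dt + ∫(5/(t + 1)) dt + ∫(4/(t**2 + 9)) dt.
Step 3. Evaluate the standard form [assuming t > -1]: now 5*log(t + 1) + 5*log(t + 4) + ∫(5/(t - 1)) dt + ∫(4/(t**2 + 9)) dt.
Step 4. Evaluate the standard form [assuming t > 1]: now 5*log(t - 1) + 5*log(t + 1) + 5*log(t + 4) + ∫(4/(t**2 + 9)) dt.
Step 5. Evaluate the standard form: now 5*log(t - 1) + 5*log(t + 1) + 5*log(t + 4) + 4*atan(t/3)/3.
Answer: 5*log(t - 1) + 5*log(t + 1) + 5*log(t + 4) + 4*atan(t/3)/3.


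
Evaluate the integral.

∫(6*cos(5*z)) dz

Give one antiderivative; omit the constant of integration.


Answer: 6*sin(5*z)/5.


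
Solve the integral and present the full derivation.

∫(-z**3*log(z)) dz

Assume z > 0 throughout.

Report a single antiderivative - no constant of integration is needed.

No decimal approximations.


Step 1. Integrate ∫(-z**3*log(z)) dz by parts with u = log(z), dv = (-z**3) dz, so v = -z**4/4 [assuming z > 0]: now -z**4*log(z)/4 + ∫(z**3/4) dz.
Step 2. Evaluate the standard form: now -z**4*log(z)/4 + z**4/16.
Answer: -z**4*log(z)/4 + z**4/16.


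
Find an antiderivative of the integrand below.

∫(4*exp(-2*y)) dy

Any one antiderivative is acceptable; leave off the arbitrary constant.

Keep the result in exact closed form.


Answer: -2*exp(-2*y).


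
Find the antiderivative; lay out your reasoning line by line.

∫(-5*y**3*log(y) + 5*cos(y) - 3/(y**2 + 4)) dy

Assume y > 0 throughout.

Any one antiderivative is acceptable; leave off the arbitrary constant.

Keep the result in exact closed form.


Step 1. Rewrite: now ∫(-5*y**3*log(y)) dy + ∫(-3/(y**2 + 4)) dy + ∫(5*cos(y)) dy.
Step 2. Integrate ∫(-5*y**3*log(y)) dy by parts with u = log(y), dv = (-5*y**3) dy, so v = -5*y**4/4 [assuming y > 0]: now -5*y**4*log(y)/4 + ∫(5*y**3/4) dy + ∫(-3/(y**2 + 4)) dy + ∫(5*cos(y)) dy.
Step 3. Evaluate the standard form: now -5*y**4*log(y)/4 + 5*y**4/16 + ∫(-3/(y**2 + 4)) dy + ∫(5*cos(y)) dy.
Step 4. Evaluate the standard form: now -5*y**4*log(y)/4 + 5*y**4/16 + 5*sin(y) + ∫(-3/(y**2 + 4)) dy.
Step 5. Evaluate the standard form: now -5*y**4*log(y)/4 + 5*y**4/16 + 5*sin(y) - 3*atan(y/2)/2.
Answer: -5*y**4*log(y)/4 + 5*y**4/16 + 5*sin(y) - 3*atan(y/2)/2.


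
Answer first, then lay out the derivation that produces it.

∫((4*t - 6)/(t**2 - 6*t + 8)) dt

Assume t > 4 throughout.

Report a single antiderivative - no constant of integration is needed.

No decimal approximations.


The answer is 5*log(t - 4) - log(t - 2).
Step 1. Decompose ∫((4*t - 6)/(t**2 - 6*t + 8)) dt by partial fractions, (4*t - 6)/(t**2 - 6*t + 8) = -1/(t - 2) + 5/(t - 4): now ∫(5/(t - 4)) dt + ∫(-1/(t - 2)) dt.
Step 2. Evaluate the standard form [assuming t > 2]: now -log(t - 2) + ∫(5/(t - 4)) dt.
Step 3. Evaluate the standard form [assuming t > 4]: now 5*log(t - 4) - log(t - 2).
Answer: 5*log(t - 4) - log(t - 2).


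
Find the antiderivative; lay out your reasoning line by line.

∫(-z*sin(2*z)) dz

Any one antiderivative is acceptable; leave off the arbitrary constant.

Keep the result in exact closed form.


Step 1. Integrate ∫(-z*sin(2*z)) dz by parts with u = z, dv = (-sin(2*z)) dz, so v = cos(2*z)/2: now z*cos(2*z)/2 + ∫(-cos(2*z)/2) dz.
Step 2. Evaluate the standard form: now z*cos(2*z)/2 - sin(2*z)/4.
Answer: z*cos(2*z)/2 - sin(2*z)/4.


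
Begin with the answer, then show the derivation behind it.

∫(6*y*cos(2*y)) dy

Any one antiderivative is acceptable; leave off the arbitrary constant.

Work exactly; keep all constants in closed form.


The answer is 3*y*sin(2*y) + 3*cos(2*y)/2.
Step 1. Integrate ∫(6*y*cos(2*y)) dy by parts with u = y, dv = (6*cos(2*y)) dy, so v = 3*sin(2*y): now 3*y*sin(2*y) + ∫(-3*sin(2*y)) dy.
Step 2. Evaluate the standard form: now 3*y*sin(2*y) + 3*cos(2*y)/2.
Answer: 3*y*sin(2*y) + 3*cos(2*y)/2.


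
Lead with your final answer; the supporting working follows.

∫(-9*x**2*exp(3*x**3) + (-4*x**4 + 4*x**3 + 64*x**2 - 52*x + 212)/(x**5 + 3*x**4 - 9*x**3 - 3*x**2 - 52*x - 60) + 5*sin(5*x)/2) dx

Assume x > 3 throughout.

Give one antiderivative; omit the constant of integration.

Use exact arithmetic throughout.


The answer is -exp(3*x**3) + log(x - 3) - 4*log(x + 1) - log(x + 5) - cos(5*x)/2 + 2*atan(x/2).
Step 1. Rewrite: now ∫(-9*x**2*exp(3*x**3)) dx + ∫((-4*x**4 + 4*x**3 + 64*x**2 - 52*x + 212)/(x**5 + 3*x**4 - 9*x**3 - 3*x**2 - 52*x - 60)) dx + ∫(5*sin(5*x)/2) dx.
Step 2. Evaluate the standard form: now -cos(5*x)/2 + ∫(-9*x**2*exp(3*x**3)) dx + ∫((-4*x**4 + 4*x**3 + 64*x**2 - 52*x + 212)/(x**5 + 3*x**4 - 9*x**3 - 3*x**2 - 52*x - 60)) dx.
Step 3. Decompose ∫((-4*x**4 + 4*x**3 + 64*x**2 - 52*x + 212)/(x**5 + 3*x**4 - 9*x**3 - 3*x**2 - 52*x - 60)) dx by partial fractions, (-4*x**4 + 4*x**3 + 64*x**2 - 52*x + 212)/(x**5 + 3*x**4 - 9*x**3 - 3*x**2 - 52*x - 60) = 4/(x**2 + 4) - 1/(x + 5) - 4/(x + 1) + 1/(x - 3): now -cos(5*x)/2 + ∫(-9*x**2*exp(3*x**3)) dx + ∫(1/(x - 3)) dx + ∫(-4/(x + 1)) dx + ∫(-1/(x + 5)) dx + ∫(4/(x**2 + 4)) dx.
Step 4. Evaluate the standard form [assuming x > -5]: now -log(x + 5) - cos(5*x)/2 + ∫(-9*x**2*exp(3*x**3)) dx + ∫(1/(x - 3)) dx + ∫(-4/(x + 1)) dx + ∫(4/(x**2 + 4)) dx.
Step 5. Evaluate the standard form [assuming x > 3]: now log(x - 3) - log(x + 5) - cos(5*x)/2 + ∫(-9*x**2*exp(3*x**3)) dx + ∫(-4/(x + 1)) dx + ∫(4/(x**2 + 4)) dx.
Step 6. Evaluate the standard form [assuming x > -1]: now log(x - 3) - 4*log(x + 1) - log(x + 5) - cos(5*x)/2 + ∫(-9*x**2*exp(3*x**3)) dx + ∫(4/(x**2 + 4)) dx.
Step 7. Evaluate the standard form: now log(x - 3) - 4*log(x + 1) - log(x + 5) - cos(5*x)/2 + 2*atan(x/2) + ∫(-9*x**2*exp(3*x**3)) dx.
Step 8. Substitute u = x**3, turning ∫(-9*x**2*exp(3*x**3)) dx into ∫(-3*exp(3*u)) du: now log(x - 3) - 4*log(x + 1) - log(x + 5) - cos(5*x)/2 + 2*atan(x/2) + ∫(-3*exp(3*u)) du.
Step 9. Evaluate the standard form: now -exp(3*u) + log(x - 3) - 4*log(x + 1) - log(x + 5) - cos(5*x)/2 + 2*atan(x/2).
Step 10. Substitute back u = x**3: now -exp(3*x**3) + log(x - 3) - 4*log(x + 1) - log(x + 5) - cos(5*x)/2 + 2*atan(x/2).
Answer: -exp(3*x**3) + log(x - 3) - 4*log(x + 1) - log(x + 5) - cos(5*x)/2 + 2*atan(x/2).


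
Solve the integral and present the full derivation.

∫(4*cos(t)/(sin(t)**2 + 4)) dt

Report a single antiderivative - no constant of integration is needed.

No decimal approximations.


Step 1. Substitute u = sin(t), turning ∫(4*cos(t)/(sin(t)**2 + 4)) dt into ∫(4/(u**2 + 4)) du: now ∫(4/(u**2 + 4)) du.
Step 2. Evaluate the standard form: now 2*atan(u/2).
Step 3. Substitute back u = sin(t): now 2*atan(sin(t)/2).
Answer: 2*atan(sin(t)/2).


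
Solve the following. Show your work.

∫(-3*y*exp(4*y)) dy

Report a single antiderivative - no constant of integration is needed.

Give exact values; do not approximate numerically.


Step 1. Integrate ∫(-3*y*exp(4*y)) dy by parts with u = y, dv = (-3*exp(4*y)) dy, so v = -3*exp(4*y)/4: now -3*y*exp(4*y)/4 + ∫(3*exp(4*y)/4) dy.
Step 2. Evaluate the standard form: now -3*y*exp(4*y)/4 + 3*exp(4*y)/16.
Answer: -3*y*exp(4*y)/4 + 3*exp(4*y)/16.


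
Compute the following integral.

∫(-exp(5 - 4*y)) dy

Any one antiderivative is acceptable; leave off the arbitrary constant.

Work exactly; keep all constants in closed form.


Answer: exp(5 - 4*y)/4.


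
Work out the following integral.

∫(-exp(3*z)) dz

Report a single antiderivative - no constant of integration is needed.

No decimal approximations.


Answer: -exp(3*z)/3.


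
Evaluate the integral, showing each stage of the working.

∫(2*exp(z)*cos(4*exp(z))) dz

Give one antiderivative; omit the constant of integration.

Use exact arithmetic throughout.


Step 1. Substitute u = exp(z), turning ∫(2*exp(z)*cos(4*exp(z))) dz into ∫(2*cos(4*u)) du: now ∫(2*cos(4*u)) du.
Step 2. Evaluate the standard form: now sin(4*u)/2.
Step 3. Substitute back u = exp(z): now sin(4*exp(z))/2.
Answer: sin(4*exp(z))/2.


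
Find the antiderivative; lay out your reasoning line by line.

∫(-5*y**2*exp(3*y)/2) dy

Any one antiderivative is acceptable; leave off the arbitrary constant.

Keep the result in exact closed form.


Step 1. Integrate ∫(-5*y**2*exp(3*y)/2) dy by parts with u = y**2, dv = (-5*exp(3*y)/2) dy, so v = -5*exp(3*y)/6: now -5*y**2*exp(3*y)/6 + ∫(5*y*exp(3*y)/3) dy.
Step 2. Integrate ∫(5*y*exp(3*y)/3) dy by parts with u = y, dv = (5*exp(3*y)/3) dy, so v = 5*exp(3*y)/9: now -5*y**2*exp(3*y)/6 + 5*y*exp(3*y)/9 + ∫(-5*exp(3*y)/9) dy.
Step 3. Evaluate the standard form: now -5*y**2*exp(3*y)/6 + 5*y*exp(3*y)/9 - 5*exp(3*y)/27.
Answer: -5*y**2*exp(3*y)/6 + 5*y*exp(3*y)/9 - 5*exp(3*y)/27.


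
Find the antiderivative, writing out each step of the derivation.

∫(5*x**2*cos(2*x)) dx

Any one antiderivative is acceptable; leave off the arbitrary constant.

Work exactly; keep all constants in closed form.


Step 1. Integrate ∫(5*x**2*cos(2*x)) dx by parts with u = x**2, dv = (5*cos(2*x)) dx, so v = 5*sin(2*x)/2: now 5*x**2*sin(2*x)/2 + ∫(-5*x*sin(2*x)) dx.
Step 2. Integrate ∫(-5*x*sin(2*x)) dx by parts with u = x, dv = (-5*sin(2*x)) dx, so v = 5*cos(2*x)/2: now 5*x**2*sin(2*x)/2 + 5*x*cos(2*x)/2 + ∫(-5*cos(2*x)/2) dx.
Step 3. Evaluate the standard form: now 5*x**2*sin(2*x)/2 + 5*x*cos(2*x)/2 - 5*sin(2*x)/4.
Answer: 5*x**2*sin(2*x)/2 + 5*x*cos(2*x)/2 - 5*sin(2*x)/4.


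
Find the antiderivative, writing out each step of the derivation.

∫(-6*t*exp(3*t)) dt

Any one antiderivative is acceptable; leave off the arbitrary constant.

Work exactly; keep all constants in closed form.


Step 1. Integrate ∫(-6*t*exp(3*t)) dt by parts with u = t, dv = (-6*exp(3*t)) dt, so v = -2*exp(3*t): now -2*t*exp(3*t) + ∫(2*exp(3*t)) dt.
Step 2. Evaluate the standard form: now -2*t*exp(3*t) + 2*exp(3*t)/3.
Answer: -2*t*exp(3*t) + 2*exp(3*t)/3.


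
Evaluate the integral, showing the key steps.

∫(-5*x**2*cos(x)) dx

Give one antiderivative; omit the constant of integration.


Step 1. Integrate ∫(-5*x**2*cos(x)) dx by parts with u = x**2, dv = (-5*cos(x)) dx, so v = -5*sin(x): now -5*x**2*sin(x) + ∫(10*x*sin(x)) dx.
Step 2. Integrate ∫(10*x*sin(x)) dx by parts with u = x, dv = (10*sin(x)) dx, so v = -10*cos(x): now -5*x**2*sin(x) - 10*x*cos(x) + ∫(10*cos(x)) dx.
Step 3. Evaluate the standard form: now -5*x**2*sin(x) - 10*x*cos(x) + 10*sin(x).
Answer: -5*x**2*sin(x) - 10*x*cos(x) + 10*sin(x).


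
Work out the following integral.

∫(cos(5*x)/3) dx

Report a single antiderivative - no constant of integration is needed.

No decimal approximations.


Answer: sin(5*x)/15.


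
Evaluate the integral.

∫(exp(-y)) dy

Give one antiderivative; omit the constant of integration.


Answer: -exp(-y).


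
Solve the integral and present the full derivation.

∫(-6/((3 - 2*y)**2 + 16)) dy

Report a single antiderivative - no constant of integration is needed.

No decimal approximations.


Step 1. Substitute u = 3 - 2*y, turning ∫(-6/((3 - 2*y)**2 + 16)) dy into ∫(3/(u**2 + 16)) du: now ∫(3/(u**2 + 16)) du.
Step 2. Evaluate the standard form: now 3*atan(u/4)/4.
Step 3. Substitute back u = 3 - 2*y: now -3*atan(y/2 - 3/4)/4.
Answer: -3*atan(y/2 - 3/4)/4.


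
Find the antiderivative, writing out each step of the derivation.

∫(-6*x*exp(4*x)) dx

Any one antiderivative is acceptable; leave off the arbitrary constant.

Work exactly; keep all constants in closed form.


Step 1. Integrate ∫(-6*x*exp(4*x)) dx by parts with u = x, dv = (-6*exp(4*x)) dx, so v = -3*exp(4*x)/2: now -3*x*exp(4*x)/2 + ∫(3*exp(4*x)/2) dx.
Step 2. Evaluate the standard form: now -3*x*exp(4*x)/2 + 3*exp(4*x)/8.
Answer: -3*x*exp(4*x)/2 + 3*exp(4*x)/8.


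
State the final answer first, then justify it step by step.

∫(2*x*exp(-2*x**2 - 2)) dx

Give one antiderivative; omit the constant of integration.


The answer is -exp(-2*x**2 - 2)/2.
Step 1. Substitute u = x**2 + 1, turning ∫(2*x*exp(-2*x**2 - 2)) dx into ∫(exp(-2*u)) du: now ∫(exp(-2*u)) du.
Step 2. Evaluate the standard form: now -exp(-2*u)/2.
Step 3. Substitute back u = x**2 + 1: now -exp(-2*x**2 - 2)/2.
Answer: -exp(-2*x**2 - 2)/2.


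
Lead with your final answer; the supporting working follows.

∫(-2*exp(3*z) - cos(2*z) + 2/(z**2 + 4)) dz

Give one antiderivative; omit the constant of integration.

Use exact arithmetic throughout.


The answer is -2*exp(3*z)/3 - sin(2*z)/2 + atan(z/2).
Step 1. Rewrite: now ∫(2/(z**2 + 4)) dz + ∫(-2*exp(3*z)) dz + ∫(-cos(2*z)) dz.
Step 2. Evaluate the standard form: now -sin(2*z)/2 + ∫(2/(z**2 + 4)) dz + ∫(-2*exp(3*z)) dz.
Step 3. Evaluate the standard form: now -2*exp(3*z)/3 - sin(2*z)/2 + ∫(2/(z**2 + 4)) dz.
Step 4. Evaluate the standard form: now -2*exp(3*z)/3 - sin(2*z)/2 + atan(z/2).
Answer: -2*exp(3*z)/3 - sin(2*z)/2 + atan(z/2).


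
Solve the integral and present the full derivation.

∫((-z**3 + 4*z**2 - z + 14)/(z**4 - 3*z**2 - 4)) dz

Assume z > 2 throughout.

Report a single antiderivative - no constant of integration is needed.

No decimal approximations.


Step 1. Decompose ∫((-z**3 + 4*z**2 - z + 14)/(z**4 - 3*z**2 - 4)) dz by partial fractions, (-z**3 + 4*z**2 - z + 14)/(z**4 - 3*z**2 - 4) = -2/(z**2 + 1) - 2/(z + 2) + 1/(z - 2): now ∫(1/(z - 2)) dz + ∫(-2/(z + 2)) dz + ∫(-2/(z**2 + 1)) dz.
Step 2. Evaluate the standard form [assuming z > -2]: now -2*log(z + 2) + ∫(1/(z - 2)) dz + ∫(-2/(z**2 + 1)) dz.
Step 3. Evaluate the standard form [assuming z > 2]: now log(z - 2) - 2*log(z + 2) + ∫(-2/(z**2 + 1)) dz.
Step 4. Evaluate the standard form: now log(z - 2) - 2*log(z + 2) - 2*atan(z).
Answer: log(z - 2) - 2*log(z + 2) - 2*atan(z).


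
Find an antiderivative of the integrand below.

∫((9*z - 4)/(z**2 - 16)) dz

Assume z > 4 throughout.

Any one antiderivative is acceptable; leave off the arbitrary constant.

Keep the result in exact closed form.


Answer: 4*log(z - 4) + 5*log(z + 4).


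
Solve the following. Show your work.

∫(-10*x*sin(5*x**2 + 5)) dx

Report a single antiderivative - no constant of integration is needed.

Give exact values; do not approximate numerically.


Step 1. Substitute u = x**2 + 1, turning ∫(-10*x*sin(5*x**2 + 5)) dx into ∫(-5*sin(5*u)) du: now ∫(-5*sin(5*u)) du.
Step 2. Evaluate the standard form: now cos(5*u).
Step 3. Substitute back u = x**2 + 1: now cos(5*x**2 + 5).
Answer: cos(5*x**2 + 5).


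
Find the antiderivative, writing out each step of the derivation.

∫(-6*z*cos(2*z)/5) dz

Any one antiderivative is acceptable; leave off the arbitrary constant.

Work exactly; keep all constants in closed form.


Step 1. Integrate ∫(-6*z*cos(2*z)/5) dz by parts with u = z, dv = (-6*cos(2*z)/5) dz, so v = -3*sin(2*z)/5: now -3*z*sin(2*z)/5 + ∫(3*sin(2*z)/5) dz.
Step 2. Evaluate the standard form: now -3*z*sin(2*z)/5 - 3*cos(2*z)/10.
Answer: -3*z*sin(2*z)/5 - 3*cos(2*z)/10.


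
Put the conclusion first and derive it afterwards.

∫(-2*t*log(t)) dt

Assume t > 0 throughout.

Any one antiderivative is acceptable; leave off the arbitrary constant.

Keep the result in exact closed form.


The answer is -t**2*log(t) + t**2/2.
Step 1. Integrate ∫(-2*t*log(t)) dt by parts with u = log(t), dv = (-2*t) dt, so v = -t**2 [assuming t > 0]: now -t**2*log(t) + ∫(t) dt.
Step 2. Evaluate the standard form: now -t**2*log(t) + t**2/2.
Answer: -t**2*log(t) + t**2/2.


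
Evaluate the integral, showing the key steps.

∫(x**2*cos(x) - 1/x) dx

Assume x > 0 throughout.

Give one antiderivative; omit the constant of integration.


Step 1. Rewrite: now ∫(-1/x) dx + ∫(x**2*cos(x)) dx.
Step 2. Evaluate the standard form [assuming x > 0]: now -log(x) + ∫(x**2*cos(x)) dx.
Step 3. Integrate ∫(x**2*cos(x)) dx by parts with u = x**2, dv = (cos(x)) dx, so v = sin(x): now x**2*sin(x) - log(x) + ∫(-2*x*sin(x)) dx.
Step 4. Integrate ∫(-2*x*sin(x)) dx by parts with u = x, dv = (-2*sin(x)) dx, so v = 2*cos(x): now x**2*sin(x) + 2*x*cos(x) - log(x) + ∫(-2*cos(x)) dx.
Step 5. Evaluate the standard form: now x**2*sin(x) + 2*x*cos(x) - log(x) - 2*sin(x).
Answer: x**2*sin(x) + 2*x*cos(x) - log(x) - 2*sin(x).


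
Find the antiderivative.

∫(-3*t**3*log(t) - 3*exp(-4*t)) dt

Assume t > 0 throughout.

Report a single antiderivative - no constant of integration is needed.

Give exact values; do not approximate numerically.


Answer: -3*t**4*log(t)/4 + 3*t**4/16 + 3*exp(-4*t)/4.


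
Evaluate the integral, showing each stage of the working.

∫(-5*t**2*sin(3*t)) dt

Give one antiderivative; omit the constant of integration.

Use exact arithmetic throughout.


Step 1. Integrate ∫(-5*t**2*sin(3*t)) dt by parts with u = t**2, dv = (-5*sin(3*t)) dt, so v = 5*cos(3*t)/3: now 5*t**2*cos(3*t)/3 + ∫(-10*t*cos(3*t)/3) dt.
Step 2. Integrate ∫(-10*t*cos(3*t)/3) dt by parts with u = t, dv = (-10*cos(3*t)/3) dt, so v = -10*sin(3*t)/9: now 5*t**2*cos(3*t)/3 - 10*t*sin(3*t)/9 + ∫(10*sin(3*t)/9) dt.
Step 3. Evaluate the standard form: now 5*t**2*cos(3*t)/3 - 10*t*sin(3*t)/9 - 10*cos(3*t)/27.
Answer: 5*t**2*cos(3*t)/3 - 10*t*sin(3*t)/9 - 10*cos(3*t)/27.


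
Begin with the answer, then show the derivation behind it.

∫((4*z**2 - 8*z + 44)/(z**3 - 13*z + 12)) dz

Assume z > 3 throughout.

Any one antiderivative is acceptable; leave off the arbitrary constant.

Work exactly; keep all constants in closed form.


The answer is 4*log(z - 3) - 4*log(z - 1) + 4*log(z + 4).
Step 1. Decompose ∫((4*z**2 - 8*z + 44)/(z**3 - 13*z + 12)) dz by partial fractions, (4*z**2 - 8*z + 44)/(z**3 - 13*z + 12) = 4/(z + 4) - 4/(z - 1) + 4/(z - 3): now ∫(4/(z - 3)) dz + ∫(-4/(z - 1)) dz + ∫(4/(z + 4)) dz.
Step 2. Evaluate the standard form [assuming z > 3]: now 4*log(z - 3) + ∫(-4/(z - 1)) dz + ∫(4/(z + 4)) dz.
Step 3. Evaluate the standard form [assuming z > 1]: now 4*log(z - 3) - 4*log(z - 1) + ∫(4/(z + 4)) dz.
Step 4. Evaluate the standard form [assuming z > -4]: now 4*log(z - 3) - 4*log(z - 1) + 4*log(z + 4).
Answer: 4*log(z - 3) - 4*log(z - 1) + 4*log(z + 4).


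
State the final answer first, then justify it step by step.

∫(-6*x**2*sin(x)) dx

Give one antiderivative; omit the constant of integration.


The answer is 6*x**2*cos(x) - 12*x*sin(x) - 12*cos(x).
Step 1. Integrate ∫(-6*x**2*sin(x)) dx by parts with u = x**2, dv = (-6*sin(x)) dx, so v = 6*cos(x): now 6*x**2*cos(x) + ∫(-12*x*cos(x)) dx.
Step 2. Integrate ∫(-12*x*cos(x)) dx by parts with u = x, dv = (-12*cos(x)) dx, so v = -12*sin(x): now 6*x**2*cos(x) - 12*x*sin(x) + ∫(12*sin(x)) dx.
Step 3. Evaluate the standard form: now 6*x**2*cos(x) - 12*x*sin(x) - 12*cos(x).
Answer: 6*x**2*cos(x) - 12*x*sin(x) - 12*cos(x).


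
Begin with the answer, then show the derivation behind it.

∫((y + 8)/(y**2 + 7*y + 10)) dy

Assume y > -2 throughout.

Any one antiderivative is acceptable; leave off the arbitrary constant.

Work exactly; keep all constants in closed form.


The answer is 2*log(y + 2) - log(y + 5).
Step 1. Decompose ∫((y + 8)/(y**2 + 7*y + 10)) dy by partial fractions, (y + 8)/(y**2 + 7*y + 10) = -1/(y + 5) + 2/(y + 2): now ∫(2/(y + 2)) dy + ∫(-1/(y + 5)) dy.
Step 2. Evaluate the standard form [assuming y > -2]: now 2*log(y + 2) + ∫(-1/(y + 5)) dy.
Step 3. Evaluate the standard form [assuming y > -5]: now 2*log(y + 2) - log(y + 5).
Answer: 2*log(y + 2) - log(y + 5).


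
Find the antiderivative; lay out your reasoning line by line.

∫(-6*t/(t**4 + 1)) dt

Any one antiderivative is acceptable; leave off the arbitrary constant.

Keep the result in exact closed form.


Step 1. Substitute u = t**2, turning ∫(-6*t/(t**4 + 1)) dt into ∫(-3/(u**2 + 1)) du: now ∫(-3/(u**2 + 1)) du.
Step 2. Evaluate the standard form: now -3*atan(u).
Step 3. Substitute back u = t**2: now -3*atan(t**2).
Answer: -3*atan(t**2).


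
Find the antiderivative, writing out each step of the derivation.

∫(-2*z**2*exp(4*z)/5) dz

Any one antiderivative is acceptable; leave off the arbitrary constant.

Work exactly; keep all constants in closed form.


Step 1. Integrate ∫(-2*z**2*exp(4*z)/5) dz by parts with u = z**2, dv = (-2*exp(4*z)/5) dz, so v = -exp(4*z)/10: now -z**2*exp(4*z)/10 + ∫(z*exp(4*z)/5) dz.
Step 2. Integrate ∫(z*exp(4*z)/5) dz by parts with u = z, dv = (exp(4*z)/5) dz, so v = exp(4*z)/20: now -z**2*exp(4*z)/10 + z*exp(4*z)/20 + ∫(-exp(4*z)/20) dz.
Step 3. Evaluate the standard form: now -z**2*exp(4*z)/10 + z*exp(4*z)/20 - exp(4*z)/80.
Answer: -z**2*exp(4*z)/10 + z*exp(4*z)/20 - exp(4*z)/80.


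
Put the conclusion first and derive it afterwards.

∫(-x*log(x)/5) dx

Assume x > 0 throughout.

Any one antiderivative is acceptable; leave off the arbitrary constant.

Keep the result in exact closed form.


The answer is -x**2*log(x)/10 + x**2/20.
Step 1. Integrate ∫(-x*log(x)/5) dx by parts with u = log(x), dv = (-x/5) dx, so v = -x**2/10 [assuming x > 0]: now -x**2*log(x)/10 + ∫(x/10) dx.
Step 2. Evaluate the standard form: now -x**2*log(x)/10 + x**2/20.
Answer: -x**2*log(x)/10 + x**2/20.


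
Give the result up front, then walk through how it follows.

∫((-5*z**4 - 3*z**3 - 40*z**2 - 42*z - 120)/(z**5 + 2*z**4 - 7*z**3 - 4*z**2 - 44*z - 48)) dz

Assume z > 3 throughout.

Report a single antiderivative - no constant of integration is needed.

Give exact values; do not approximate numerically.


The answer is -3*log(z - 3) + 2*log(z + 1) - 4*log(z + 4) + atan(z/2).
Step 1. Decompose ∫((-5*z**4 - 3*z**3 - 40*z**2 - 42*z - 120)/(z**5 + 2*z**4 - 7*z**3 - 4*z**2 - 44*z - 48)) dz by partial fractions, (-5*z**4 - 3*z**3 - 40*z**2 - 42*z - 120)/(z**5 + 2*z**4 - 7*z**3 - 4*z**2 - 44*z - 48) = 2/(z**2 + 4) - 4/(z + 4) + 2/(z + 1) - 3/(z - 3): now ∫(-3/(z - 3)) dz + ∫(2/(z + 1)) dz + ∫(-4/(z + 4)) dz + ∫(2/(z**2 + 4)) dz.
Step 2. Evaluate the standard form [assuming z > -4]: now -4*log(z + 4) + ∫(-3/(z - 3)) dz + ∫(2/(z + 1)) dz + ∫(2/(z**2 + 4)) dz.
Step 3. Evaluate the standard form [assuming z > -1]: now 2*log(z + 1) - 4*log(z + 4) + ∫(-3/(z - 3)) dz + ∫(2/(z**2 + 4)) dz.
Step 4. Evaluate the standard form [assuming z > 3]: now -3*log(z - 3) + 2*log(z + 1) - 4*log(z + 4) + ∫(2/(z**2 + 4)) dz.
Step 5. Evaluate the standard form: now -3*log(z - 3) + 2*log(z + 1) - 4*log(z + 4) + atan(z/2).
Answer: -3*log(z - 3) + 2*log(z + 1) - 4*log(z + 4) + atan(z/2).


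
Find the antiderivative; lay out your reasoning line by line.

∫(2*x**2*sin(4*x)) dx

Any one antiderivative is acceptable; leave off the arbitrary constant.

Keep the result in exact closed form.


Step 1. Integrate ∫(2*x**2*sin(4*x)) dx by parts with u = x**2, dv = (2*sin(4*x)) dx, so v = -cos(4*x)/2: now -x**2*cos(4*x)/2 + ∫(x*cos(4*x)) dx.
Step 2. Integrate ∫(x*cos(4*x)) dx by parts with u = x, dv = (cos(4*x)) dx, so v = sin(4*x)/4: now -x**2*cos(4*x)/2 + x*sin(4*x)/4 + ∫(-sin(4*x)/4) dx.
Step 3. Evaluate the standard form: now -x**2*cos(4*x)/2 + x*sin(4*x)/4 + cos(4*x)/16.
Answer: -x**2*cos(4*x)/2 + x*sin(4*x)/4 + cos(4*x)/16.


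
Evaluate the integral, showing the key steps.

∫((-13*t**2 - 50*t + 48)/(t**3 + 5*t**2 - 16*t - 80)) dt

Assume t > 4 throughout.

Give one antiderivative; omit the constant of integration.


Step 1. Decompose ∫((-13*t**2 - 50*t + 48)/(t**3 + 5*t**2 - 16*t - 80)) dt by partial fractions, (-13*t**2 - 50*t + 48)/(t**3 + 5*t**2 - 16*t - 80) = -3/(t + 5) - 5/(t + 4) - 5/(t - 4): now ∫(-5/(t - 4)) dt + ∫(-5/(t + 4)) dt + ∫(-3/(t + 5)) dt.
Step 2. Evaluate the standard form [assuming t > -4]: now -5*log(t + 4) + ∫(-5/(t - 4)) dt + ∫(-3/(t + 5)) dt.
Step 3. Evaluate the standard form [assuming t > -5]: now -5*log(t + 4) - 3*log(t + 5) + ∫(-5/(t - 4)) dt.
Step 4. Evaluate the standard form [assuming t > 4]: now -5*log(t - 4) - 5*log(t + 4) - 3*log(t + 5).
Answer: -5*log(t - 4) - 5*log(t + 4) - 3*log(t + 5).


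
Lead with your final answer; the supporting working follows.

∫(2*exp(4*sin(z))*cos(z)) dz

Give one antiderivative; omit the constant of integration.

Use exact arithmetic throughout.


The answer is exp(4*sin(z))/2.
Step 1. Substitute u = sin(z), turning ∫(2*exp(4*sin(z))*cos(z)) dz into ∫(2*exp(4*u)) du: now ∫(2*exp(4*u)) du.
Step 2. Evaluate the standard form: now exp(4*u)/2.
Step 3. Substitute back u = sin(z): now exp(4*sin(z))/2.
Answer: exp(4*sin(z))/2.


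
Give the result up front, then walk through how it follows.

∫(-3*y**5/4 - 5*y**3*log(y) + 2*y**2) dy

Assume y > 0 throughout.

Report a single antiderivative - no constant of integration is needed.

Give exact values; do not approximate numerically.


The answer is -y**6/8 - 5*y**4*log(y)/4 + 5*y**4/16 + 2*y**3/3.
Step 1. Rewrite: now ∫(2*y**2) dy + ∫(-3*y**5/4) dy + ∫(-5*y**3*log(y)) dy.
Step 2. Integrate ∫(-5*y**3*log(y)) dy by parts with u = log(y), dv = (-5*y**3) dy, so v = -5*y**4/4 [assuming y > 0]: now -5*y**4*log(y)/4 + ∫(2*y**2) dy + ∫(5*y**3/4) dy + ∫(-3*y**5/4) dy.
Step 3. Evaluate the standard form: now -5*y**4*log(y)/4 + 5*y**4/16 + ∫(2*y**2) dy + ∫(-3*y**5/4) dy.
Step 4. Evaluate the standard form: now -5*y**4*log(y)/4 + 5*y**4/16 + 2*y**3/3 + ∫(-3*y**5/4) dy.
Step 5. Evaluate the standard form: now -y**6/8 - 5*y**4*log(y)/4 + 5*y**4/16 + 2*y**3/3.
Answer: -y**6/8 - 5*y**4*log(y)/4 + 5*y**4/16 + 2*y**3/3.


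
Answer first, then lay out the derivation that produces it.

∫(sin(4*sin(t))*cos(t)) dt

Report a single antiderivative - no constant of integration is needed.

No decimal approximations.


The answer is -cos(4*sin(t))/4.
Step 1. Substitute u = sin(t), turning ∫(sin(4*sin(t))*cos(t)) dt into ∫(sin(4*u)) du: now ∫(sin(4*u)) du.
Step 2. Evaluate the standard form: now -cos(4*u)/4.
Step 3. Substitute back u = sin(t): now -cos(4*sin(t))/4.
Answer: -cos(4*sin(t))/4.


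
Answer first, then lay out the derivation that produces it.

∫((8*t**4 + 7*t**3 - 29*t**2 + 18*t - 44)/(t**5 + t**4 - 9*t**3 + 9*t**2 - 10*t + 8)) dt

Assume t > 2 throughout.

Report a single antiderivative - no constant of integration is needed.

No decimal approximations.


The answer is 2*log(t - 2) + 4*log(t - 1) + 2*log(t + 4) - atan(t).
Step 1. Decompose ∫((8*t**4 + 7*t**3 - 29*t**2 + 18*t - 44)/(t**5 + t**4 - 9*t**3 + 9*t**2 - 10*t + 8)) dt by partial fractions, (8*t**4 + 7*t**3 - 29*t**2 + 18*t - 44)/(t**5 + t**4 - 9*t**3 + 9*t**2 - 10*t + 8) = -1/(t**2 + 1) + 2/(t + 4) + 4/(t - 1) + 2/(t - 2): now ∫(2/(t - 2)) dt + ∫(4/(t - 1)) dt + ∫(2/(t + 4)) dt + ∫(-1/(t**2 + 1)) dt.
Step 2. Evaluate the standard form [assuming t > -4]: now 2*log(t + 4) + ∫(2/(t - 2)) dt + ∫(4/(t - 1)) dt + ∫(-1/(t**2 + 1)) dt.
Step 3. Evaluate the standard form [assuming t > 2]: now 2*log(t - 2) + 2*log(t + 4) + ∫(4/(t - 1)) dt + ∫(-1/(t**2 + 1)) dt.
Step 4. Evaluate the standard form [assuming t > 1]: now 2*log(t - 2) + 4*log(t - 1) + 2*log(t + 4) + ∫(-1/(t**2 + 1)) dt.
Step 5. Evaluate the standard form: now 2*log(t - 2) + 4*log(t - 1) + 2*log(t + 4) - atan(t).
Answer: 2*log(t - 2) + 4*log(t - 1) + 2*log(t + 4) - atan(t).


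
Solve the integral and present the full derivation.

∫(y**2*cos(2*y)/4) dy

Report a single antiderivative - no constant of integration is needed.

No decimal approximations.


Step 1. Integrate ∫(y**2*cos(2*y)/4) dy by parts with u = y**2, dv = (cos(2*y)/4) dy, so v = sin(2*y)/8: now y**2*sin(2*y)/8 + ∫(-y*sin(2*y)/4) dy.
Step 2. Integrate ∫(-y*sin(2*y)/4) dy by parts with u = y, dv = (-sin(2*y)/4) dy, so v = cos(2*y)/8: now y**2*sin(2*y)/8 + y*cos(2*y)/8 + ∫(-cos(2*y)/8) dy.
Step 3. Evaluate the standard form: now y**2*sin(2*y)/8 + y*cos(2*y)/8 - sin(2*y)/16.
Answer: y**2*sin(2*y)/8 + y*cos(2*y)/8 - sin(2*y)/16.


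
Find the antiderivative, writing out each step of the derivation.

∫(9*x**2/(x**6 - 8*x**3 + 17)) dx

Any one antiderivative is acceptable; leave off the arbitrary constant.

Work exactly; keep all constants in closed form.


Step 1. Substitute u = x**3 - 4, turning ∫(9*x**2/(x**6 - 8*x**3 + 17)) dx into ∫(3/(u**2 + 1)) du: now ∫(3/(u**2 + 1)) du.
Step 2. Evaluate the standard form: now 3*atan(u).
Step 3. Substitute back u = x**3 - 4: now 3*atan(x**3 - 4).
Answer: 3*atan(x**3 - 4).
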